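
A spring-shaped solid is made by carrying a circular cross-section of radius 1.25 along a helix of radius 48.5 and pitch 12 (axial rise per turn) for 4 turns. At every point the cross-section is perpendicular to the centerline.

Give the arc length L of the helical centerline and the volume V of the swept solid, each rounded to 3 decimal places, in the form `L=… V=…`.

L=1219.883 V=5988.085

2πR = 2π·48.5 = 304.734487
per-turn = √(304.734487² + 12²) = √(92863.1078 + 144) = √93007.1078 = 304.970667
L = 4 × 304.970667 = 1219.882669
V = π·1.25² × L = 4.908739 × 1219.882669 = 5988.085046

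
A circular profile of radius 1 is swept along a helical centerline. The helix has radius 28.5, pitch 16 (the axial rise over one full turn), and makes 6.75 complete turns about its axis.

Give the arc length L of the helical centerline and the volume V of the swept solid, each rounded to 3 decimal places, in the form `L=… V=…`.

2πR = 2π·28.5 = 179.070781
per-turn = √(179.070781² + 16²) = √(32066.3447 + 256) = √32322.3447 = 179.784161
L = 6.75 × 179.784161 = 1213.543090
V = π·1² × L = 3.141593 × 1213.543090 = 3812.458055

L=1213.543 V=3812.458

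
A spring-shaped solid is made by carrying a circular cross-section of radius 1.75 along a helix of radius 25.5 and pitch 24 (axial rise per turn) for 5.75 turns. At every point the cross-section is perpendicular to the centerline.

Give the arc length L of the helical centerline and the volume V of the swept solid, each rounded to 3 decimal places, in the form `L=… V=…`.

2πR = 2π·25.5 = 160.221225
per-turn = √(160.221225² + 24²) = √(25670.8410 + 576) = √26246.8410 = 162.008768
L = 5.75 × 162.008768 = 931.550418
V = π·1.75² × L = 9.621128 × 931.550418 = 8962.565350

L=931.550 V=8962.565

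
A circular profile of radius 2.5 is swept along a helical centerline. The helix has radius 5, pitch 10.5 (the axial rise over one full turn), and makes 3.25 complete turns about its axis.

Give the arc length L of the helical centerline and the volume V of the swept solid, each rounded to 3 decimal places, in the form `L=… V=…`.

L=107.654 V=2113.772

2πR = 2π·5 = 31.415927
per-turn = √(31.415927² + 10.5²) = √(986.9604 + 110.25) = √1097.2104 = 33.124167
L = 3.25 × 33.124167 = 107.653543
V = π·2.5² × L = 19.634954 × 107.653543 = 2113.772370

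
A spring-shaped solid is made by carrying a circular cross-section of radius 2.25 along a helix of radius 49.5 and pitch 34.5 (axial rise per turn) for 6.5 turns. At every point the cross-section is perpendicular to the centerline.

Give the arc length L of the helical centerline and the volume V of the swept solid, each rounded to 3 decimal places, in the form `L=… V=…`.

L=2034.014 V=32349.602

2πR = 2π·49.5 = 311.017673
per-turn = √(311.017673² + 34.5²) = √(96731.9927 + 1190.25) = √97922.2427 = 312.925299
L = 6.5 × 312.925299 = 2034.014443
V = π·2.25² × L = 15.904313 × 2034.014443 = 32349.601964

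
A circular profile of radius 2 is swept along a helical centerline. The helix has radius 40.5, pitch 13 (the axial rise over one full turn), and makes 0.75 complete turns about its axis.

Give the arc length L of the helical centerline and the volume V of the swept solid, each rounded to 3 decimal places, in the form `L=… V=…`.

L=191.101 V=2401.441

2πR = 2π·40.5 = 254.469005
per-turn = √(254.469005² + 13²) = √(64754.4745 + 169) = √64923.4745 = 254.800853
L = 0.75 × 254.800853 = 191.100639
V = π·2² × L = 12.566371 × 191.100639 = 2401.441460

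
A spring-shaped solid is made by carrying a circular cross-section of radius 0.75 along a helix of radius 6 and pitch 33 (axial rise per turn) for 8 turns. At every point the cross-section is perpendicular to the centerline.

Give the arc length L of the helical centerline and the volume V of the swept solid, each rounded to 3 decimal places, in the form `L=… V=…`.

2πR = 2π·6 = 37.699112
per-turn = √(37.699112² + 33²) = √(1421.2230 + 1089) = √2510.2230 = 50.102126
L = 8 × 50.102126 = 400.817008
V = π·0.75² × L = 1.767146 × 400.817008 = 708.302120

L=400.817 V=708.302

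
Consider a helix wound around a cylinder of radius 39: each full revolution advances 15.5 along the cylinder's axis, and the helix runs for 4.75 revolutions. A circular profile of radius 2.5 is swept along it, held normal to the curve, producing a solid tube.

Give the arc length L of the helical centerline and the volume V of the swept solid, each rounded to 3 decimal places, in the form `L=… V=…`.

L=1166.286 V=22899.978

2πR = 2π·39 = 245.044227
per-turn = √(245.044227² + 15.5²) = √(60046.6732 + 240.25) = √60286.9232 = 245.533955
L = 4.75 × 245.533955 = 1166.286287
V = π·2.5² × L = 19.634954 × 1166.286287 = 22899.977703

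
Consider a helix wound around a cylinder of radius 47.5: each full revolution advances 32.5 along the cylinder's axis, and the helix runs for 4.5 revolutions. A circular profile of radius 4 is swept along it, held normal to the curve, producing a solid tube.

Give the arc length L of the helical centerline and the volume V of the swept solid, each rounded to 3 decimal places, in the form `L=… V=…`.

2πR = 2π·47.5 = 298.451302
per-turn = √(298.451302² + 32.5²) = √(89073.1797 + 1056.25) = √90129.4297 = 300.215639
L = 4.5 × 300.215639 = 1350.970374
V = π·4² × L = 50.265482 × 1350.970374 = 67907.177642

L=1350.970 V=67907.178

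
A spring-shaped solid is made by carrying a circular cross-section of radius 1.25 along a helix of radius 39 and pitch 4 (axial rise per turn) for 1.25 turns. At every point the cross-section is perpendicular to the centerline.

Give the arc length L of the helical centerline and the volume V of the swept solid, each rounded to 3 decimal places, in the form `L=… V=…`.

L=306.346 V=1503.773

2πR = 2π·39 = 245.044227
per-turn = √(245.044227² + 4²) = √(60046.6732 + 16) = √60062.6732 = 245.076872
L = 1.25 × 245.076872 = 306.346090
V = π·1.25² × L = 4.908739 × 306.346090 = 1503.772853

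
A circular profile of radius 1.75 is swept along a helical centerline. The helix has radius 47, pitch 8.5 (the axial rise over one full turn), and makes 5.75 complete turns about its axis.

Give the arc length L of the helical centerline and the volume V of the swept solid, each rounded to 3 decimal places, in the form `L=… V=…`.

L=1698.734 V=16343.737

2πR = 2π·47 = 295.309709
per-turn = √(295.309709² + 8.5²) = √(87207.8245 + 72.25) = √87280.0745 = 295.432013
L = 5.75 × 295.432013 = 1698.734077
V = π·1.75² × L = 9.621128 × 1698.734077 = 16343.737142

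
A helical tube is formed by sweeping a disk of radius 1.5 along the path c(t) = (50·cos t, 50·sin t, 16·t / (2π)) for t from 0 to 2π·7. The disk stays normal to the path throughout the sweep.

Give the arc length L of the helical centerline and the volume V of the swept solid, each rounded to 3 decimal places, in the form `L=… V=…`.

2πR = 2π·50 = 314.159265
per-turn = √(314.159265² + 16²) = √(98696.0440 + 256) = √98952.0440 = 314.566438
L = 7 × 314.566438 = 2201.965067
V = π·1.5² × L = 7.068583 × 2201.965067 = 15564.773876

L=2201.965 V=15564.774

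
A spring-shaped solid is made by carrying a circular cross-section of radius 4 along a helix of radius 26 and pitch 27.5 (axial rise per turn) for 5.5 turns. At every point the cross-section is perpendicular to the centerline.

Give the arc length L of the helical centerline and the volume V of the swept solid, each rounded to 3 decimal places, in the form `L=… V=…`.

L=911.137 V=45798.743

2πR = 2π·26 = 163.362818
per-turn = √(163.362818² + 27.5²) = √(26687.4103 + 756.25) = √27443.6603 = 165.661282
L = 5.5 × 165.661282 = 911.137050
V = π·4² × L = 50.265482 × 911.137050 = 45798.743409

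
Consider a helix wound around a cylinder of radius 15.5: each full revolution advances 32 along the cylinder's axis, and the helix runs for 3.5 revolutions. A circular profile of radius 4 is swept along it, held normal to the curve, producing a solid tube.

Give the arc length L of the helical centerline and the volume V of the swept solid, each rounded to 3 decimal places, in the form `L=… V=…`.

2πR = 2π·15.5 = 97.389372
per-turn = √(97.389372² + 32²) = √(9484.6898 + 1024) = √10508.6898 = 102.511901
L = 3.5 × 102.511901 = 358.791653
V = π·4² × L = 50.265482 × 358.791653 = 18034.835550

L=358.792 V=18034.836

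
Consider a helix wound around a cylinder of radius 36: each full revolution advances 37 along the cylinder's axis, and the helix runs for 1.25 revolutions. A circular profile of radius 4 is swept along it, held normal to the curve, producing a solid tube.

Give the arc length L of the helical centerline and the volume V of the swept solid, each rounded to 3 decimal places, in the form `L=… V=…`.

L=286.501 V=14401.114

2πR = 2π·36 = 226.194671
per-turn = √(226.194671² + 37²) = √(51164.0292 + 1369) = √52533.0292 = 229.200849
L = 1.25 × 229.200849 = 286.501061
V = π·4² × L = 50.265482 × 286.501061 = 14401.114073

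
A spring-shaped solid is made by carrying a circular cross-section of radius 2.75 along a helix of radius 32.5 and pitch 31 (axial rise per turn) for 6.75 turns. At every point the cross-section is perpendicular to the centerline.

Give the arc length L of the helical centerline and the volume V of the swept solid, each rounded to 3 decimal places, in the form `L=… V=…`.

L=1394.166 V=33123.015

2πR = 2π·32.5 = 204.203522
per-turn = √(204.203522² + 31²) = √(41699.0786 + 961) = √42660.0786 = 206.543164
L = 6.75 × 206.543164 = 1394.166357
V = π·2.75² × L = 23.758294 × 1394.166357 = 33123.014812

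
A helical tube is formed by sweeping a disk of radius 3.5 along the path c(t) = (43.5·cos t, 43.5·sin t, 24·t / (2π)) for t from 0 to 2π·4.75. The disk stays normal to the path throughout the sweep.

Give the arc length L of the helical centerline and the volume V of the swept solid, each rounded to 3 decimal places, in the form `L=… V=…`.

L=1303.259 V=50155.273

2πR = 2π·43.5 = 273.318561
per-turn = √(273.318561² + 24²) = √(74703.0357 + 576) = √75279.0357 = 274.370253
L = 4.75 × 274.370253 = 1303.258702
V = π·3.5² × L = 38.484510 × 1303.258702 = 50155.272542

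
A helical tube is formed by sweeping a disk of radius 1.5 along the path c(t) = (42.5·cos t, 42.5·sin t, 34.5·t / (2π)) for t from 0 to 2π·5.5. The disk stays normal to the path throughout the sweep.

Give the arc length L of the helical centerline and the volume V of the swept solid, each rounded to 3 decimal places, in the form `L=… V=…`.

L=1480.901 V=10467.875

2πR = 2π·42.5 = 267.035376
per-turn = √(267.035376² + 34.5²) = √(71307.8918 + 1190.25) = √72498.1418 = 269.254790
L = 5.5 × 269.254790 = 1480.901344
V = π·1.5² × L = 7.068583 × 1480.901344 = 10467.874759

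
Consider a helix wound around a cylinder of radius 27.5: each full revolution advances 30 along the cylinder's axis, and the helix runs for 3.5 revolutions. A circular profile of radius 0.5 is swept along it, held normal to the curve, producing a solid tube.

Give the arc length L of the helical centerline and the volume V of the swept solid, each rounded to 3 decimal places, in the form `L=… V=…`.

L=613.804 V=482.081

2πR = 2π·27.5 = 172.787596
per-turn = √(172.787596² + 30²) = √(29855.5533 + 900) = √30755.5533 = 175.372613
L = 3.5 × 175.372613 = 613.804145
V = π·0.5² × L = 0.785398 × 613.804145 = 482.080648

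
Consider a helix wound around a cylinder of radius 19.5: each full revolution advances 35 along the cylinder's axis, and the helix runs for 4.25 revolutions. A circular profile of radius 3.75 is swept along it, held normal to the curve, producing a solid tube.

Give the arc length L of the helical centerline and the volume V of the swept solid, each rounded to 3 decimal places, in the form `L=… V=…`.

L=541.549 V=23924.882

2πR = 2π·19.5 = 122.522113
per-turn = √(122.522113² + 35²) = √(15011.6683 + 1225) = √16236.6683 = 127.423186
L = 4.25 × 127.423186 = 541.548540
V = π·3.75² × L = 44.178647 × 541.548540 = 23924.881610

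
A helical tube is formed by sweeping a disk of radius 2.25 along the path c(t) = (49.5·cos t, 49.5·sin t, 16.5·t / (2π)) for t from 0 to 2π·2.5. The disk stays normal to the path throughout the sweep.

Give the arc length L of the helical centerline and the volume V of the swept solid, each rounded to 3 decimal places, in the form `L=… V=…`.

2πR = 2π·49.5 = 311.017673
per-turn = √(311.017673² + 16.5²) = √(96731.9927 + 272.25) = √97004.2427 = 311.455041
L = 2.5 × 311.455041 = 778.637603
V = π·2.25² × L = 15.904313 × 778.637603 = 12383.696006

L=778.638 V=12383.696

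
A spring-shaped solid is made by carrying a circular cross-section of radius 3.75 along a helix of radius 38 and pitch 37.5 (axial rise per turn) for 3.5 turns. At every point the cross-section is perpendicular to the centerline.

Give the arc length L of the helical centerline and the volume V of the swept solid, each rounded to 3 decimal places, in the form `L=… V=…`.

2πR = 2π·38 = 238.761042
per-turn = √(238.761042² + 37.5²) = √(57006.8350 + 1406.25) = √58413.0850 = 241.687991
L = 3.5 × 241.687991 = 845.907969
V = π·3.75² × L = 44.178647 × 845.907969 = 37371.069282

L=845.908 V=37371.069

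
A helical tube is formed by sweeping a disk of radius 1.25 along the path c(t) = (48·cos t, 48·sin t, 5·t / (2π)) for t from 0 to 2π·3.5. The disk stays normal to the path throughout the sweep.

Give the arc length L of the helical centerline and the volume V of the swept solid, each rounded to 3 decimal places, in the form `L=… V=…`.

2πR = 2π·48 = 301.592895
per-turn = √(301.592895² + 5²) = √(90958.2742 + 25) = √90983.2742 = 301.634338
L = 3.5 × 301.634338 = 1055.720185
V = π·1.25² × L = 4.908739 × 1055.720185 = 5182.254338

L=1055.720 V=5182.254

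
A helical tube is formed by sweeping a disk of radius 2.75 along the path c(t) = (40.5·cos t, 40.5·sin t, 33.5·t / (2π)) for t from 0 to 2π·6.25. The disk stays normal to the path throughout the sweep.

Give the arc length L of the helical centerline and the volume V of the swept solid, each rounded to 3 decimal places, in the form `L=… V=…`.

L=1604.154 V=38111.959

2πR = 2π·40.5 = 254.469005
per-turn = √(254.469005² + 33.5²) = √(64754.4745 + 1122.25) = √65876.7245 = 256.664615
L = 6.25 × 256.664615 = 1604.153842
V = π·2.75² × L = 23.758294 × 1604.153842 = 38111.959317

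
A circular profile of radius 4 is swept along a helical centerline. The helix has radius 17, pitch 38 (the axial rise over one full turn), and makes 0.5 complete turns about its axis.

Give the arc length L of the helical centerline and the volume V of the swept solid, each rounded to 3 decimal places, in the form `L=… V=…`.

L=56.686 V=2849.355

2πR = 2π·17 = 106.814150
per-turn = √(106.814150² + 38²) = √(11409.2627 + 1444) = √12853.2627 = 113.372231
L = 0.5 × 113.372231 = 56.686115
V = π·4² × L = 50.265482 × 56.686115 = 2849.354936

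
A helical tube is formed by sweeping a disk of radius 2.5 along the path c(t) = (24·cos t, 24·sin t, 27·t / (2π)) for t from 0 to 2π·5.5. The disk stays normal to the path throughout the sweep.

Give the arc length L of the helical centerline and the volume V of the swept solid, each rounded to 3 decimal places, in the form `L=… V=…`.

L=842.570 V=16543.823

2πR = 2π·24 = 150.796447
per-turn = √(150.796447² + 27²) = √(22739.5685 + 729) = √23468.5685 = 153.194545
L = 5.5 × 153.194545 = 842.569996
V = π·2.5² × L = 19.634954 × 842.569996 = 16543.823187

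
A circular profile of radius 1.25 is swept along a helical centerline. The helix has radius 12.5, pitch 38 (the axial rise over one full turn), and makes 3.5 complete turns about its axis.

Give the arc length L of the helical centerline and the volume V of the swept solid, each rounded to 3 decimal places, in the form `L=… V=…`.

L=305.374 V=1499.000

2πR = 2π·12.5 = 78.539816
per-turn = √(78.539816² + 38²) = √(6168.5028 + 1444) = √7612.5028 = 87.249658
L = 3.5 × 87.249658 = 305.373802
V = π·1.25² × L = 4.908739 × 305.373802 = 1499.000143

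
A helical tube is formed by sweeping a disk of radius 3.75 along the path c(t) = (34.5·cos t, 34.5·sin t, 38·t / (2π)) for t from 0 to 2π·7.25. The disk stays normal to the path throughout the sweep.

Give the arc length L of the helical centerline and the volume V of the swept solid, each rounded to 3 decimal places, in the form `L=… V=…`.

L=1595.547 V=70489.095

2πR = 2π·34.5 = 216.769893
per-turn = √(216.769893² + 38²) = √(46989.1866 + 1444) = √48433.1866 = 220.075411
L = 7.25 × 220.075411 = 1595.546730
V = π·3.75² × L = 44.178647 × 1595.546730 = 70489.095272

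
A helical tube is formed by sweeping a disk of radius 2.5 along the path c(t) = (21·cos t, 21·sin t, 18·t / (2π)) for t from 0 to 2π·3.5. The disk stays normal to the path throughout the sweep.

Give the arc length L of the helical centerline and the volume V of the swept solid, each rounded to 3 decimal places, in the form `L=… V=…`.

L=466.091 V=9151.685

2πR = 2π·21 = 131.946891
per-turn = √(131.946891² + 18²) = √(17409.9822 + 324) = √17733.9822 = 133.168999
L = 3.5 × 133.168999 = 466.091495
V = π·2.5² × L = 19.634954 × 466.091495 = 9151.685099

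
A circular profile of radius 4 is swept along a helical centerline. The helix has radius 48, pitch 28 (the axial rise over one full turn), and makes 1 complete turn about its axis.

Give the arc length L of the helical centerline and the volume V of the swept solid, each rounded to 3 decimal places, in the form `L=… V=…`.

L=302.890 V=15224.906

2πR = 2π·48 = 301.592895
per-turn = √(301.592895² + 28²) = √(90958.2742 + 784) = √91742.2742 = 302.889871
L = 1 × 302.889871 = 302.889871
V = π·4² × L = 50.265482 × 302.889871 = 15224.905514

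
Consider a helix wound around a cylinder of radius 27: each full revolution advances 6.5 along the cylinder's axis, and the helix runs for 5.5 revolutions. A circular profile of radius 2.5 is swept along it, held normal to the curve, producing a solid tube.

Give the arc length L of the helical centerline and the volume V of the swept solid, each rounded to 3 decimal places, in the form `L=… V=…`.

L=933.738 V=18333.896

2πR = 2π·27 = 169.646003
per-turn = √(169.646003² + 6.5²) = √(28779.7664 + 42.25) = √28822.0164 = 169.770482
L = 5.5 × 169.770482 = 933.737649
V = π·2.5² × L = 19.634954 × 933.737649 = 18333.895865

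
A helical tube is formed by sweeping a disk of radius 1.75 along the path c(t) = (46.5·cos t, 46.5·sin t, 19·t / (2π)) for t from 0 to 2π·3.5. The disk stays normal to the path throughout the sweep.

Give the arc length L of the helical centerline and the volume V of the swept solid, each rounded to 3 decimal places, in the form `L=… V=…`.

L=1024.748 V=9859.235

2πR = 2π·46.5 = 292.168117
per-turn = √(292.168117² + 19²) = √(85362.2085 + 361) = √85723.2085 = 292.785260
L = 3.5 × 292.785260 = 1024.748410
V = π·1.75² × L = 9.621128 × 1024.748410 = 9859.235109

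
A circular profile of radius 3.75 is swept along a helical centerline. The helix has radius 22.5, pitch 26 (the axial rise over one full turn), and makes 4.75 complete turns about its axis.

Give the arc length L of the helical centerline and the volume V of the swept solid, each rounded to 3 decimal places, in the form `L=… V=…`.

2πR = 2π·22.5 = 141.371669
per-turn = √(141.371669² + 26²) = √(19985.9489 + 676) = √20661.9489 = 143.742648
L = 4.75 × 143.742648 = 682.777579
V = π·3.75² × L = 44.178647 × 682.777579 = 30164.189430

L=682.778 V=30164.189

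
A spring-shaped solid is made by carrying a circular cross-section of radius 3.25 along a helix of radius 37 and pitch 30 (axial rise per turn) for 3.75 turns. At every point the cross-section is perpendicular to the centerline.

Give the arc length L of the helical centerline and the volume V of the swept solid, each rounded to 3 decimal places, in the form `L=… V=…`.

2πR = 2π·37 = 232.477856
per-turn = √(232.477856² + 30²) = √(54045.9537 + 900) = √54945.9537 = 234.405533
L = 3.75 × 234.405533 = 879.020747
V = π·3.25² × L = 33.183072 × 879.020747 = 29168.609097

L=879.021 V=29168.609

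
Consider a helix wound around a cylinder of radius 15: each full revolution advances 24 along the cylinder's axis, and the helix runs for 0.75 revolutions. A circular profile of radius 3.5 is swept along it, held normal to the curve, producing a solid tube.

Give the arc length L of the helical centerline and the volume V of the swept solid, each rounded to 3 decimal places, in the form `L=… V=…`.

2πR = 2π·15 = 94.247780
per-turn = √(94.247780² + 24²) = √(8882.6440 + 576) = √9458.6440 = 97.255560
L = 0.75 × 97.255560 = 72.941670
V = π·3.5² × L = 38.484510 × 72.941670 = 2807.124430

L=72.942 V=2807.124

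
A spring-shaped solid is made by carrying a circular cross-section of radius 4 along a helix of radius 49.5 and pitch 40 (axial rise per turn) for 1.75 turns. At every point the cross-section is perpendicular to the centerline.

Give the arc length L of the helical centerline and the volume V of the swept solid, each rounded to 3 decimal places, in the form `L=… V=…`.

2πR = 2π·49.5 = 311.017673
per-turn = √(311.017673² + 40²) = √(96731.9927 + 1600) = √98331.9927 = 313.579324
L = 1.75 × 313.579324 = 548.763818
V = π·4² × L = 50.265482 × 548.763818 = 27583.878058

L=548.764 V=27583.878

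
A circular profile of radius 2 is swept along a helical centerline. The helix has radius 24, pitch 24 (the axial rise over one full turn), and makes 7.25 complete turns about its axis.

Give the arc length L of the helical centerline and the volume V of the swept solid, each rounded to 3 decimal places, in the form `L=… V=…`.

L=1107.034 V=13911.401

2πR = 2π·24 = 150.796447
per-turn = √(150.796447² + 24²) = √(22739.5685 + 576) = √23315.5685 = 152.694363
L = 7.25 × 152.694363 = 1107.034133
V = π·2² × L = 12.566371 × 1107.034133 = 13911.401197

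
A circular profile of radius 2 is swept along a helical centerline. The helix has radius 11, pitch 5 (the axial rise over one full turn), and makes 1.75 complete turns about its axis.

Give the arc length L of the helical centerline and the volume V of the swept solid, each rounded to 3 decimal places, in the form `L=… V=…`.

L=121.267 V=1523.891

2πR = 2π·11 = 69.115038
per-turn = √(69.115038² + 5²) = √(4776.8885 + 25) = √4801.8885 = 69.295660
L = 1.75 × 69.295660 = 121.267405
V = π·2² × L = 12.566371 × 121.267405 = 1523.891160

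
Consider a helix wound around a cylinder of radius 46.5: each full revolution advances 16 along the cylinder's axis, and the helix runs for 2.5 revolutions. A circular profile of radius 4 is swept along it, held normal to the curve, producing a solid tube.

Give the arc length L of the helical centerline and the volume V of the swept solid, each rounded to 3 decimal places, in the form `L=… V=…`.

L=731.515 V=36769.941

2πR = 2π·46.5 = 292.168117
per-turn = √(292.168117² + 16²) = √(85362.2085 + 256) = √85618.2085 = 292.605893
L = 2.5 × 292.605893 = 731.514732
V = π·4² × L = 50.265482 × 731.514732 = 36769.940921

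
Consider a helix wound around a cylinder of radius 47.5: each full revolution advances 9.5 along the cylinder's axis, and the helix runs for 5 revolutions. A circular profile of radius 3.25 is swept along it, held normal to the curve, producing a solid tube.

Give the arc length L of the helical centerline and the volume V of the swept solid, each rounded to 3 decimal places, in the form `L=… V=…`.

L=1493.012 V=49542.735

2πR = 2π·47.5 = 298.451302
per-turn = √(298.451302² + 9.5²) = √(89073.1797 + 90.25) = √89163.4297 = 298.602461
L = 5 × 298.602461 = 1493.012305
V = π·3.25² × L = 33.183072 × 1493.012305 = 49542.735417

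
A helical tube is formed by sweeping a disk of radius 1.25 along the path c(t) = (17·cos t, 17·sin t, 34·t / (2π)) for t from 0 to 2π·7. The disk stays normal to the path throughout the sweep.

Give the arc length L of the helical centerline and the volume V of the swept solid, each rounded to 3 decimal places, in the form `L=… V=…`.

L=784.664 V=3851.711

2πR = 2π·17 = 106.814150
per-turn = √(106.814150² + 34²) = √(11409.2627 + 1156) = √12565.2627 = 112.094883
L = 7 × 112.094883 = 784.664178
V = π·1.25² × L = 4.908739 × 784.664178 = 3851.711275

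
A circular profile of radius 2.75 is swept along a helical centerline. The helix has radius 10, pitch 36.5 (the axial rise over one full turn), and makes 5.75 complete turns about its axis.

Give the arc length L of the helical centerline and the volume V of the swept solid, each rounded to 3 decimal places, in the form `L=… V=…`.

L=417.819 V=9926.676

2πR = 2π·10 = 62.831853
per-turn = √(62.831853² + 36.5²) = √(3947.8418 + 1332.25) = √5280.0918 = 72.664240
L = 5.75 × 72.664240 = 417.819379
V = π·2.75² × L = 23.758294 × 417.819379 = 9926.675840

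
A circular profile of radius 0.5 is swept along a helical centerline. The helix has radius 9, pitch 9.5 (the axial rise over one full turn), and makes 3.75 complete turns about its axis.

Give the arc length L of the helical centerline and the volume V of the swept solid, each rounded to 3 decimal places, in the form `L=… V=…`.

L=215.029 V=168.883

2πR = 2π·9 = 56.548668
per-turn = √(56.548668² + 9.5²) = √(3197.7518 + 90.25) = √3288.0018 = 57.341101
L = 3.75 × 57.341101 = 215.029128
V = π·0.5² × L = 0.785398 × 215.029128 = 168.883482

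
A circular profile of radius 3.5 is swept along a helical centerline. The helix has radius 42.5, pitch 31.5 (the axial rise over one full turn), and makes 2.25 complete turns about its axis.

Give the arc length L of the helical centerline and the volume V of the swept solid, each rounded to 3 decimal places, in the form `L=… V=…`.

L=604.995 V=23282.953

2πR = 2π·42.5 = 267.035376
per-turn = √(267.035376² + 31.5²) = √(71307.8918 + 992.25) = √72300.1418 = 268.886857
L = 2.25 × 268.886857 = 604.995428
V = π·3.5² × L = 38.484510 × 604.995428 = 23282.952601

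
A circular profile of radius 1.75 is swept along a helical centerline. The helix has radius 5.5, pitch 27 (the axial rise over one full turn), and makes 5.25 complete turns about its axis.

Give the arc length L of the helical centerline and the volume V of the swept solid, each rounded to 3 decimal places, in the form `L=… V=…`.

2πR = 2π·5.5 = 34.557519
per-turn = √(34.557519² + 27²) = √(1194.2221 + 729) = √1923.2221 = 43.854557
L = 5.25 × 43.854557 = 230.236422
V = π·1.75² × L = 9.621128 × 230.236422 = 2215.133972

L=230.236 V=2215.134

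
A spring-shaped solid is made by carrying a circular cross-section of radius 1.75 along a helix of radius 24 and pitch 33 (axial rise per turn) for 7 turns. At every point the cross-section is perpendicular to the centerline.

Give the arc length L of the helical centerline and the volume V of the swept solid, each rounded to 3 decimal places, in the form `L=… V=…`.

2πR = 2π·24 = 150.796447
per-turn = √(150.796447² + 33²) = √(22739.5685 + 1089) = √23828.5685 = 154.365050
L = 7 × 154.365050 = 1080.555347
V = π·1.75² × L = 9.621128 × 1080.555347 = 10396.160768

L=1080.555 V=10396.161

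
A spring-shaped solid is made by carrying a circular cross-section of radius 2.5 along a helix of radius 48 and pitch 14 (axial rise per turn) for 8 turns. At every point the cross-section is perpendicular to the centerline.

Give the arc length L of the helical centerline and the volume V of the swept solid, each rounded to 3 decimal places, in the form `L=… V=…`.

2πR = 2π·48 = 301.592895
per-turn = √(301.592895² + 14²) = √(90958.2742 + 196) = √91154.2742 = 301.917661
L = 8 × 301.917661 = 2415.341290
V = π·2.5² × L = 19.634954 × 2415.341290 = 47425.115325

L=2415.341 V=47425.115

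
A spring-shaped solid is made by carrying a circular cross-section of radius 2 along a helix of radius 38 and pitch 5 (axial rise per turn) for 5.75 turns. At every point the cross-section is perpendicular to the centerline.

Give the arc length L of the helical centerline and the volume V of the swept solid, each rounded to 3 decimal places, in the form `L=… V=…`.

2πR = 2π·38 = 238.761042
per-turn = √(238.761042² + 5²) = √(57006.8350 + 25) = √57031.8350 = 238.813390
L = 5.75 × 238.813390 = 1373.176990
V = π·2² × L = 12.566371 × 1373.176990 = 17255.850973

L=1373.177 V=17255.851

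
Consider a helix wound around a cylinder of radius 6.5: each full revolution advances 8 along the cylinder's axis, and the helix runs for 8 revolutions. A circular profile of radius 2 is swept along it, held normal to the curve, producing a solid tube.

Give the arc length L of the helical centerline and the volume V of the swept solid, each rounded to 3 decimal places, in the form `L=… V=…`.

L=332.935 V=4183.783

2πR = 2π·6.5 = 40.840704
per-turn = √(40.840704² + 8²) = √(1667.9631 + 64) = √1731.9631 = 41.616861
L = 8 × 41.616861 = 332.934890
V = π·2² × L = 12.566371 × 332.934890 = 4183.783222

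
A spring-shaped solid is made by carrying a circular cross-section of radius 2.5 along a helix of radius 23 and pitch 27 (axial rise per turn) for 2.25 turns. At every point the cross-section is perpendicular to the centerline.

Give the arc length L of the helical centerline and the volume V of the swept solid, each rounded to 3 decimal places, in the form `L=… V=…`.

L=330.781 V=6494.875

2πR = 2π·23 = 144.513262
per-turn = √(144.513262² + 27²) = √(20884.0829 + 729) = √21613.0829 = 147.013887
L = 2.25 × 147.013887 = 330.781245
V = π·2.5² × L = 19.634954 × 330.781245 = 6494.874564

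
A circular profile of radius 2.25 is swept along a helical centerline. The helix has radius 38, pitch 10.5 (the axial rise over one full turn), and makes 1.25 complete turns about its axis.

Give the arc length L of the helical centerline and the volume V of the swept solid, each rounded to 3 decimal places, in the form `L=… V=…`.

L=298.740 V=4751.251

2πR = 2π·38 = 238.761042
per-turn = √(238.761042² + 10.5²) = √(57006.8350 + 110.25) = √57117.0850 = 238.991810
L = 1.25 × 238.991810 = 298.739762
V = π·2.25² × L = 15.904313 × 298.739762 = 4751.250622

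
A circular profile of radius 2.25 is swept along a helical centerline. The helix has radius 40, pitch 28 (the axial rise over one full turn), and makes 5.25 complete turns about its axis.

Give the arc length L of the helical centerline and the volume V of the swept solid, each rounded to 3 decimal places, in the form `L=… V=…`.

L=1327.632 V=21115.078

2πR = 2π·40 = 251.327412
per-turn = √(251.327412² + 28²) = √(63165.4682 + 784) = √63949.4682 = 252.882321
L = 5.25 × 252.882321 = 1327.632184
V = π·2.25² × L = 15.904313 × 1327.632184 = 21115.077552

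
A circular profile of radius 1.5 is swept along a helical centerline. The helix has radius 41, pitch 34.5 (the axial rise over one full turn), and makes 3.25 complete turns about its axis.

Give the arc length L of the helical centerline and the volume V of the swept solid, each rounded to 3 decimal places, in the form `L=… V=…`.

L=844.709 V=5970.897

2πR = 2π·41 = 257.610598
per-turn = √(257.610598² + 34.5²) = √(66363.2200 + 1190.25) = √67553.4700 = 259.910504
L = 3.25 × 259.910504 = 844.709137
V = π·1.5² × L = 7.068583 × 844.709137 = 5970.897046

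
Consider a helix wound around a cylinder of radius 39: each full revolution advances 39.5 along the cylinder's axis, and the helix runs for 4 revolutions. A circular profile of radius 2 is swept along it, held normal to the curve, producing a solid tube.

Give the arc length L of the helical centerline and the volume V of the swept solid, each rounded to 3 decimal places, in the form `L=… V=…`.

L=992.830 V=12476.266

2πR = 2π·39 = 245.044227
per-turn = √(245.044227² + 39.5²) = √(60046.6732 + 1560.25) = √61606.9232 = 248.207420
L = 4 × 248.207420 = 992.829679
V = π·2² × L = 12.566371 × 992.829679 = 12476.265699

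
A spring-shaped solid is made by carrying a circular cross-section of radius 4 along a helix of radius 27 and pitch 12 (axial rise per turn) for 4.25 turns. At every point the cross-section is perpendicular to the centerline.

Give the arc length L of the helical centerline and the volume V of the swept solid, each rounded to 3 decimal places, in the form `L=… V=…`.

L=722.797 V=36331.741

2πR = 2π·27 = 169.646003
per-turn = √(169.646003² + 12²) = √(28779.7664 + 144) = √28923.7664 = 170.069887
L = 4.25 × 170.069887 = 722.797019
V = π·4² × L = 50.265482 × 722.797019 = 36331.740897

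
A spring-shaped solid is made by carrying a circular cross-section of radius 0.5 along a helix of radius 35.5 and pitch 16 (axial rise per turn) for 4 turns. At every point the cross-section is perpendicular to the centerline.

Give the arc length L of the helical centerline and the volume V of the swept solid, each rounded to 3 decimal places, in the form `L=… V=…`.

L=894.505 V=702.542

2πR = 2π·35.5 = 223.053078
per-turn = √(223.053078² + 16²) = √(49752.6758 + 256) = √50008.6758 = 223.626197
L = 4 × 223.626197 = 894.504786
V = π·0.5² × L = 0.785398 × 894.504786 = 702.542416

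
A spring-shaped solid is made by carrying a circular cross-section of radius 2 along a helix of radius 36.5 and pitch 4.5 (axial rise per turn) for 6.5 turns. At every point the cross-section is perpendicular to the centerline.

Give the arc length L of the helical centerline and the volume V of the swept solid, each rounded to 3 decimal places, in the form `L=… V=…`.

2πR = 2π·36.5 = 229.336264
per-turn = √(229.336264² + 4.5²) = √(52595.1219 + 20.25) = √52615.3719 = 229.380409
L = 6.5 × 229.380409 = 1490.972656
V = π·2² × L = 12.566371 × 1490.972656 = 18736.114971

L=1490.973 V=18736.115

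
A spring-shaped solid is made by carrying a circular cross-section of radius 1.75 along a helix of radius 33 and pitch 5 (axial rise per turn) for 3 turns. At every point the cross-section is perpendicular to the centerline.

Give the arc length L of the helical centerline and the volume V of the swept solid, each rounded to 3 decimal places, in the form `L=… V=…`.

2πR = 2π·33 = 207.345115
per-turn = √(207.345115² + 5²) = √(42991.9968 + 25) = √43016.9968 = 207.405392
L = 3 × 207.405392 = 622.216177
V = π·1.75² × L = 9.621128 × 622.216177 = 5986.421173

L=622.216 V=5986.421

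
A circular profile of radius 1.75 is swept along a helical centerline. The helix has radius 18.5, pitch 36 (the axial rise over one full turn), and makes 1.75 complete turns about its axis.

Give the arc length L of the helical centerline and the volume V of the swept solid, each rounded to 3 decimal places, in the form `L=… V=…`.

L=212.951 V=2048.824

2πR = 2π·18.5 = 116.238928
per-turn = √(116.238928² + 36²) = √(13511.4884 + 1296) = √14807.4884 = 121.686024
L = 1.75 × 121.686024 = 212.950542
V = π·1.75² × L = 9.621128 × 212.950542 = 2048.824315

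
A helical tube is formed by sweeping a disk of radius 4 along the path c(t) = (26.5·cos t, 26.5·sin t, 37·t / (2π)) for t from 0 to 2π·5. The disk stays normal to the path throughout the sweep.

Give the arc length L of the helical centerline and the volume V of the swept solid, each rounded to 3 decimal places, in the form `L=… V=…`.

L=852.829 V=42867.881

2πR = 2π·26.5 = 166.504411
per-turn = √(166.504411² + 37²) = √(27723.7188 + 1369) = √29092.7188 = 170.565878
L = 5 × 170.565878 = 852.829390
V = π·4² × L = 50.265482 × 852.829390 = 42867.880760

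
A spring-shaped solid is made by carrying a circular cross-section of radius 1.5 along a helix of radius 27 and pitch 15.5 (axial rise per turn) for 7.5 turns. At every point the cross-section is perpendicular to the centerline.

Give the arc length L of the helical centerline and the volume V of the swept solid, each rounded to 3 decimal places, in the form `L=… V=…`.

L=1277.645 V=9031.138

2πR = 2π·27 = 169.646003
per-turn = √(169.646003² + 15.5²) = √(28779.7664 + 240.25) = √29020.0164 = 170.352624
L = 7.5 × 170.352624 = 1277.644678
V = π·1.5² × L = 7.068583 × 1277.644678 = 9031.138055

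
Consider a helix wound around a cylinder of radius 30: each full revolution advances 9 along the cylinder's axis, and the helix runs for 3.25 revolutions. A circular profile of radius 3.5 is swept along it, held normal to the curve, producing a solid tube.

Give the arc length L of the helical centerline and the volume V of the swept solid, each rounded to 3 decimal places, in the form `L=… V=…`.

L=613.308 V=23602.876

2πR = 2π·30 = 188.495559
per-turn = √(188.495559² + 9²) = √(35530.5758 + 81) = √35611.5758 = 188.710296
L = 3.25 × 188.710296 = 613.308462
V = π·3.5² × L = 38.484510 × 613.308462 = 23602.875652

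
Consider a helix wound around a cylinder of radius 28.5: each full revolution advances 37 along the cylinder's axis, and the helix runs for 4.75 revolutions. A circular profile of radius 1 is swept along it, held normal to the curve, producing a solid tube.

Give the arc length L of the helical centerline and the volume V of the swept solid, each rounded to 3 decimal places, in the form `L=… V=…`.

L=868.553 V=2728.641

2πR = 2π·28.5 = 179.070781
per-turn = √(179.070781² + 37²) = √(32066.3447 + 1369) = √33435.3447 = 182.853342
L = 4.75 × 182.853342 = 868.553375
V = π·1² × L = 3.141593 × 868.553375 = 2728.640901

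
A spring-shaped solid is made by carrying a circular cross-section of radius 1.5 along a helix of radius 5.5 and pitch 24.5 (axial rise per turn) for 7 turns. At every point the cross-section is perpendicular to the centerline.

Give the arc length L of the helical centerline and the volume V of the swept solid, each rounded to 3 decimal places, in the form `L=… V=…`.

L=296.528 V=2096.036

2πR = 2π·5.5 = 34.557519
per-turn = √(34.557519² + 24.5²) = √(1194.2221 + 600.25) = √1794.4721 = 42.361210
L = 7 × 42.361210 = 296.528472
V = π·1.5² × L = 7.068583 × 296.528472 = 2096.036253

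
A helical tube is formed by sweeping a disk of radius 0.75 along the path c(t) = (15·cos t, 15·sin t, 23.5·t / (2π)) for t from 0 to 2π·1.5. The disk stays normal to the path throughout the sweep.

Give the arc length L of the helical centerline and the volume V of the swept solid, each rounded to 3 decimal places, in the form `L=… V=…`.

L=145.700 V=257.473

2πR = 2π·15 = 94.247780
per-turn = √(94.247780² + 23.5²) = √(8882.6440 + 552.25) = √9434.8940 = 97.133382
L = 1.5 × 97.133382 = 145.700073
V = π·0.75² × L = 1.767146 × 145.700073 = 257.473283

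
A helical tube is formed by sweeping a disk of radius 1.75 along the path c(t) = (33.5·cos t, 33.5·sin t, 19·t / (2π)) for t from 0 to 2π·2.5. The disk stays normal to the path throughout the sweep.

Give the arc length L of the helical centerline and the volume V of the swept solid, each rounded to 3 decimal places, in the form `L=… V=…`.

2πR = 2π·33.5 = 210.486708
per-turn = √(210.486708² + 19²) = √(44304.6542 + 361) = √44665.6542 = 211.342504
L = 2.5 × 211.342504 = 528.356261
V = π·1.75² × L = 9.621128 × 528.356261 = 5083.382953

L=528.356 V=5083.383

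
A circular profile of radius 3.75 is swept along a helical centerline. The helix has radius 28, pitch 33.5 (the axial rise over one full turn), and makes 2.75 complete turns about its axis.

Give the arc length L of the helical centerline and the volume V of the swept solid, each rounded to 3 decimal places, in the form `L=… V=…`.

2πR = 2π·28 = 175.929189
per-turn = √(175.929189² + 33.5²) = √(30951.0794 + 1122.25) = √32073.3294 = 179.090283
L = 2.75 × 179.090283 = 492.498278
V = π·3.75² × L = 44.178647 × 492.498278 = 21757.907409

L=492.498 V=21757.907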